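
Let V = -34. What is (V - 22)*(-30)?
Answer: 1680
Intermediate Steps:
(V - 22)*(-30) = (-34 - 22)*(-30) = -56*(-30) = 1680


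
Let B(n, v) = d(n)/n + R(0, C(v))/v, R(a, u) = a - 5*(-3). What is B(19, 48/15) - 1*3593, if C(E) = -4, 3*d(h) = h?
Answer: -172223/48 ≈ -3588.0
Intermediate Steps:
d(h) = h/3
R(a, u) = 15 + a (R(a, u) = a + 15 = 15 + a)
B(n, v) = ⅓ + 15/v (B(n, v) = (n/3)/n + (15 + 0)/v = ⅓ + 15/v)
B(19, 48/15) - 1*3593 = (45 + 48/15)/(3*((48/15))) - 1*3593 = (45 + 48*(1/15))/(3*((48*(1/15)))) - 3593 = (45 + 16/5)/(3*(16/5)) - 3593 = (⅓)*(5/16)*(241/5) - 3593 = 241/48 - 3593 = -172223/48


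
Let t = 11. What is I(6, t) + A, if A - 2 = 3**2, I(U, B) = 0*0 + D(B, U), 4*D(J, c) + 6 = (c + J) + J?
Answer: 33/2 ≈ 16.500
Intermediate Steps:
D(J, c) = -3/2 + J/2 + c/4 (D(J, c) = -3/2 + ((c + J) + J)/4 = -3/2 + ((J + c) + J)/4 = -3/2 + (c + 2*J)/4 = -3/2 + (J/2 + c/4) = -3/2 + J/2 + c/4)
I(U, B) = -3/2 + B/2 + U/4 (I(U, B) = 0*0 + (-3/2 + B/2 + U/4) = 0 + (-3/2 + B/2 + U/4) = -3/2 + B/2 + U/4)
A = 11 (A = 2 + 3**2 = 2 + 9 = 11)
I(6, t) + A = (-3/2 + (1/2)*11 + (1/4)*6) + 11 = (-3/2 + 11/2 + 3/2) + 11 = 11/2 + 11 = 33/2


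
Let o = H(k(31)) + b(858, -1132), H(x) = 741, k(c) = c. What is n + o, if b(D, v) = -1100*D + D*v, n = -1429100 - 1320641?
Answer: -4664056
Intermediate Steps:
n = -2749741
o = -1914315 (o = 741 + 858*(-1100 - 1132) = 741 + 858*(-2232) = 741 - 1915056 = -1914315)
n + o = -2749741 - 1914315 = -4664056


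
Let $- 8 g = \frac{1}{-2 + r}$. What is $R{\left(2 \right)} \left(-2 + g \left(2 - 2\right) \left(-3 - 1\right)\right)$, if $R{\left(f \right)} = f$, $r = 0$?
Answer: $-4$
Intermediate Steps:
$g = \frac{1}{16}$ ($g = - \frac{1}{8 \left(-2 + 0\right)} = - \frac{1}{8 \left(-2\right)} = \left(- \frac{1}{8}\right) \left(- \frac{1}{2}\right) = \frac{1}{16} \approx 0.0625$)
$R{\left(2 \right)} \left(-2 + g \left(2 - 2\right) \left(-3 - 1\right)\right) = 2 \left(-2 + \frac{\left(2 - 2\right) \left(-3 - 1\right)}{16}\right) = 2 \left(-2 + \frac{0 \left(-4\right)}{16}\right) = 2 \left(-2 + \frac{1}{16} \cdot 0\right) = 2 \left(-2 + 0\right) = 2 \left(-2\right) = -4$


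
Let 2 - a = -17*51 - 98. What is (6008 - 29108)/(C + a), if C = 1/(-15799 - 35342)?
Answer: -590678550/24726673 ≈ -23.888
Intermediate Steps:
C = -1/51141 (C = 1/(-51141) = -1/51141 ≈ -1.9554e-5)
a = 967 (a = 2 - (-17*51 - 98) = 2 - (-867 - 98) = 2 - 1*(-965) = 2 + 965 = 967)
(6008 - 29108)/(C + a) = (6008 - 29108)/(-1/51141 + 967) = -23100/49453346/51141 = -23100*51141/49453346 = -590678550/24726673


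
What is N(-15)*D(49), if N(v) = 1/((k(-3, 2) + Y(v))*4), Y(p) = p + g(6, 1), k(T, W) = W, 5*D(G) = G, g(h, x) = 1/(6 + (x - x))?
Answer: -21/110 ≈ -0.19091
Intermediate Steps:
g(h, x) = ⅙ (g(h, x) = 1/(6 + 0) = 1/6 = ⅙)
D(G) = G/5
Y(p) = ⅙ + p (Y(p) = p + ⅙ = ⅙ + p)
N(v) = 1/(4*(13/6 + v)) (N(v) = 1/((2 + (⅙ + v))*4) = (¼)/(13/6 + v) = 1/(4*(13/6 + v)))
N(-15)*D(49) = (3/(2*(13 + 6*(-15))))*((⅕)*49) = (3/(2*(13 - 90)))*(49/5) = ((3/2)/(-77))*(49/5) = ((3/2)*(-1/77))*(49/5) = -3/154*49/5 = -21/110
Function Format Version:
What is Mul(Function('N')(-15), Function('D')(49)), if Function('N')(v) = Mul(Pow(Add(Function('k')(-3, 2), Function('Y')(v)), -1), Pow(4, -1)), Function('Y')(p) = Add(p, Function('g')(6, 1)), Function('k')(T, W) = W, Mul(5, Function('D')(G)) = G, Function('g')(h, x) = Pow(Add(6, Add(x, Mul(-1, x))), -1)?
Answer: Rational(-21, 110) ≈ -0.19091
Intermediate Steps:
Function('g')(h, x) = Rational(1, 6) (Function('g')(h, x) = Pow(Add(6, 0), -1) = Pow(6, -1) = Rational(1, 6))
Function('D')(G) = Mul(Rational(1, 5), G)
Function('Y')(p) = Add(Rational(1, 6), p) (Function('Y')(p) = Add(p, Rational(1, 6)) = Add(Rational(1, 6), p))
Function('N')(v) = Mul(Rational(1, 4), Pow(Add(Rational(13, 6), v), -1)) (Function('N')(v) = Mul(Pow(Add(2, Add(Rational(1, 6), v)), -1), Pow(4, -1)) = Mul(Pow(Add(Rational(13, 6), v), -1), Rational(1, 4)) = Mul(Rational(1, 4), Pow(Add(Rational(13, 6), v), -1)))
Mul(Function('N')(-15), Function('D')(49)) = Mul(Mul(Rational(3, 2), Pow(Add(13, Mul(6, -15)), -1)), Mul(Rational(1, 5), 49)) = Mul(Mul(Rational(3, 2), Pow(Add(13, -90), -1)), Rational(49, 5)) = Mul(Mul(Rational(3, 2), Pow(-77, -1)), Rational(49, 5)) = Mul(Mul(Rational(3, 2), Rational(-1, 77)), Rational(49, 5)) = Mul(Rational(-3, 154), Rational(49, 5)) = Rational(-21, 110)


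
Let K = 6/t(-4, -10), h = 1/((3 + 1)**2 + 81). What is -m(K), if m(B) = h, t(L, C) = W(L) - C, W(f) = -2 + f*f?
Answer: -1/97 ≈ -0.010309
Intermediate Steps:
W(f) = -2 + f**2
t(L, C) = -2 + L**2 - C (t(L, C) = (-2 + L**2) - C = -2 + L**2 - C)
h = 1/97 (h = 1/(4**2 + 81) = 1/(16 + 81) = 1/97 ≈ 0.010309)
K = 1/4 (K = 6/(-2 + (-4)**2 - 1*(-10)) = 6/(-2 + 16 + 10) = 6/24 = 6*(1/24) = 1/4 ≈ 0.25000)
m(B) = 1/97
-m(K) = -1*1/97 = -1/97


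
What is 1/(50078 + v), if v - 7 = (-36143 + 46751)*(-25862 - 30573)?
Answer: -1/598612395 ≈ -1.6705e-9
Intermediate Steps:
v = -598662473 (v = 7 + (-36143 + 46751)*(-25862 - 30573) = 7 + 10608*(-56435) = 7 - 598662480 = -598662473)
1/(50078 + v) = 1/(50078 - 598662473) = 1/(-598612395) = -1/598612395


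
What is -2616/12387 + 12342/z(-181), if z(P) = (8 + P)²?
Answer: 24862030/123576841 ≈ 0.20119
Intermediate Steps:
-2616/12387 + 12342/z(-181) = -2616/12387 + 12342/((8 - 181)²) = -2616*1/12387 + 12342/((-173)²) = -872/4129 + 12342/29929 = 24862030/123576841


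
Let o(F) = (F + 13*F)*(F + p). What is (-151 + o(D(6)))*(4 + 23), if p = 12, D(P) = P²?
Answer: 649107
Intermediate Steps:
o(F) = 14*F*(12 + F) (o(F) = (F + 13*F)*(F + 12) = (14*F)*(12 + F) = 14*F*(12 + F))
(-151 + o(D(6)))*(4 + 23) = (-151 + 14*6²*(12 + 6²))*(4 + 23) = (-151 + 14*36*(12 + 36))*27 = (-151 + 14*36*48)*27 = (-151 + 24192)*27 = 24041*27 = 649107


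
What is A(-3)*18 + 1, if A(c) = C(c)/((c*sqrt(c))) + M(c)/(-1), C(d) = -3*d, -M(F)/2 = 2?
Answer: 73 + 18*I*sqrt(3) ≈ 73.0 + 31.177*I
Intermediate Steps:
M(F) = -4 (M(F) = -2*2 = -4)
A(c) = 4 - 3/sqrt(c) (A(c) = (-3*c)/((c*sqrt(c))) - 4/(-1) = (-3*c)/(c**(3/2)) - 4*(-1) = (-3*c)/c**(3/2) + 4 = -3/sqrt(c) + 4 = 4 - 3/sqrt(c))
A(-3)*18 + 1 = (4 - (-1)*I*sqrt(3))*18 + 1 = (4 + I*sqrt(3))*18 + 1 = (72 + 18*I*sqrt(3)) + 1 = 73 + 18*I*sqrt(3)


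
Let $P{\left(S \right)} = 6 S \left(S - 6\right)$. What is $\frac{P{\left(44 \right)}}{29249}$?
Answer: $\frac{912}{2659} \approx 0.34299$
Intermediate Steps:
$P{\left(S \right)} = 6 S \left(-6 + S\right)$ ($P{\left(S \right)} = 6 S \left(S - 6\right) = 6 S \left(-6 + S\right)$)
$\frac{P{\left(44 \right)}}{29249} = \frac{6 \cdot 44 \left(-6 + 44\right)}{29249} = 6 \cdot 44 \cdot 38 \cdot \frac{1}{29249} = 10032 \cdot \frac{1}{29249} = \frac{912}{2659}$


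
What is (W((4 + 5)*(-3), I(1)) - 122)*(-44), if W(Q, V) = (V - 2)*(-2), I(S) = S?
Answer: 5280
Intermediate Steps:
W(Q, V) = 4 - 2*V (W(Q, V) = (-2 + V)*(-2) = 4 - 2*V)
(W((4 + 5)*(-3), I(1)) - 122)*(-44) = ((4 - 2*1) - 122)*(-44) = ((4 - 2) - 122)*(-44) = (2 - 122)*(-44) = -120*(-44) = 5280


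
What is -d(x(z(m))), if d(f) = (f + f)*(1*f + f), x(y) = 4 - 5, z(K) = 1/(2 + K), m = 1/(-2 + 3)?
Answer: -4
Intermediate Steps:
m = 1 (m = 1/1 = 1)
x(y) = -1
d(f) = 4*f**2 (d(f) = (2*f)*(f + f) = (2*f)*(2*f) = 4*f**2)
-d(x(z(m))) = -4*(-1)**2 = -4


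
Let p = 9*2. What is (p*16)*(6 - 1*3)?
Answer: 864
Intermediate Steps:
p = 18
(p*16)*(6 - 1*3) = (18*16)*(6 - 1*3) = 288*(6 - 3) = 288*3 = 864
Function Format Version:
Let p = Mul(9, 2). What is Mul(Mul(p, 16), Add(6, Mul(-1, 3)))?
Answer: 864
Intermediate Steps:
p = 18
Mul(Mul(p, 16), Add(6, Mul(-1, 3))) = Mul(Mul(18, 16), Add(6, Mul(-1, 3))) = Mul(288, Add(6, -3)) = Mul(288, 3) = 864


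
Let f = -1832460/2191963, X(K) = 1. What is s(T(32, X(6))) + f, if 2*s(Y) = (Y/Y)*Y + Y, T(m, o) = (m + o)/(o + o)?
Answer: 68669859/4383926 ≈ 15.664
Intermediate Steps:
T(m, o) = (m + o)/(2*o) (T(m, o) = (m + o)/((2*o)) = (m + o)*(1/(2*o)) = (m + o)/(2*o))
s(Y) = Y (s(Y) = ((Y/Y)*Y + Y)/2 = (1*Y + Y)/2 = (Y + Y)/2 = (2*Y)/2 = Y)
f = -1832460/2191963 (f = -1832460*1/2191963 = -1832460/2191963 ≈ -0.83599)
s(T(32, X(6))) + f = (½)*(32 + 1)/1 - 1832460/2191963 = (½)*1*33 - 1832460/2191963 = 33/2 - 1832460/2191963 = 68669859/4383926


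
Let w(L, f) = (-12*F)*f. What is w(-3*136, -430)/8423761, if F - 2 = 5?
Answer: 36120/8423761 ≈ 0.0042879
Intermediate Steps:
F = 7 (F = 2 + 5 = 7)
w(L, f) = -84*f (w(L, f) = (-12*7)*f = -84*f)
w(-3*136, -430)/8423761 = -84*(-430)/8423761 = 36120*(1/8423761) = 36120/8423761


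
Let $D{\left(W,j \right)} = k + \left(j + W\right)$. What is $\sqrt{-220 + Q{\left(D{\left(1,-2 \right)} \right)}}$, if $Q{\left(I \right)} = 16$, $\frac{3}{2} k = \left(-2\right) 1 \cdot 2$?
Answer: $2 i \sqrt{51} \approx 14.283 i$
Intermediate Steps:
$k = - \frac{8}{3}$ ($k = \frac{2 \left(-2\right) 1 \cdot 2}{3} = \frac{2 \left(\left(-2\right) 2\right)}{3} = \frac{2}{3} \left(-4\right) = - \frac{8}{3} \approx -2.6667$)
$D{\left(W,j \right)} = - \frac{8}{3} + W + j$ ($D{\left(W,j \right)} = - \frac{8}{3} + \left(j + W\right) = - \frac{8}{3} + \left(W + j\right) = - \frac{8}{3} + W + j$)
$\sqrt{-220 + Q{\left(D{\left(1,-2 \right)} \right)}} = \sqrt{-220 + 16} = \sqrt{-204} = 2 i \sqrt{51}$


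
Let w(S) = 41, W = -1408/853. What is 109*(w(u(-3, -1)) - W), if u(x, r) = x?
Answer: 3965529/853 ≈ 4648.9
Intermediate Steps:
W = -1408/853 (W = -1408*1/853 = -1408/853 ≈ -1.6506)
109*(w(u(-3, -1)) - W) = 109*(41 - 1*(-1408/853)) = 109*(41 + 1408/853) = 109*(36381/853) = 3965529/853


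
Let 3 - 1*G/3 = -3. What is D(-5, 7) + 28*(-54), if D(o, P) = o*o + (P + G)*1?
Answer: -1462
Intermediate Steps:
G = 18 (G = 9 - 3*(-3) = 9 + 9 = 18)
D(o, P) = 18 + P + o² (D(o, P) = o*o + (P + 18)*1 = o² + (18 + P)*1 = o² + (18 + P) = 18 + P + o²)
D(-5, 7) + 28*(-54) = (18 + 7 + (-5)²) + 28*(-54) = (18 + 7 + 25) - 1512 = 50 - 1512 = -1462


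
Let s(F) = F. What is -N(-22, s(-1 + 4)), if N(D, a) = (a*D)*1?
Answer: 66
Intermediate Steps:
N(D, a) = D*a (N(D, a) = (D*a)*1 = D*a)
-N(-22, s(-1 + 4)) = -(-22)*(-1 + 4) = -(-22)*3 = -1*(-66) = 66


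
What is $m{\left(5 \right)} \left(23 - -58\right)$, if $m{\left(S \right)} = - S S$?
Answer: $-2025$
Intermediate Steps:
$m{\left(S \right)} = - S^{2}$
$m{\left(5 \right)} \left(23 - -58\right) = - 5^{2} \left(23 - -58\right) = \left(-1\right) 25 \left(23 + 58\right) = \left(-25\right) 81 = -2025$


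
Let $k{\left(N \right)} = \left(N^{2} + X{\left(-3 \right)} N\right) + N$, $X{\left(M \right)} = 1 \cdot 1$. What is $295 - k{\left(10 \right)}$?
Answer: $175$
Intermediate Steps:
$X{\left(M \right)} = 1$
$k{\left(N \right)} = N^{2} + 2 N$ ($k{\left(N \right)} = \left(N^{2} + 1 N\right) + N = \left(N^{2} + N\right) + N = \left(N + N^{2}\right) + N = N^{2} + 2 N$)
$295 - k{\left(10 \right)} = 295 - 10 \left(2 + 10\right) = 295 - 10 \cdot 12 = 295 - 120 = 175$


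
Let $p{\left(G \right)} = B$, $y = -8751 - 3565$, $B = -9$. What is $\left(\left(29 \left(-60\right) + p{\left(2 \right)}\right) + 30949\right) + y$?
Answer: $16884$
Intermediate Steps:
$y = -12316$
$p{\left(G \right)} = -9$
$\left(\left(29 \left(-60\right) + p{\left(2 \right)}\right) + 30949\right) + y = \left(\left(29 \left(-60\right) - 9\right) + 30949\right) - 12316 = \left(\left(-1740 - 9\right) + 30949\right) - 12316 = \left(-1749 + 30949\right) - 12316 = 29200 - 12316 = 16884$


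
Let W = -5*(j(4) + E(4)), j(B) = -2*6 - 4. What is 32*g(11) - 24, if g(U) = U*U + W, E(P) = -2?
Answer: 6728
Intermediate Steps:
j(B) = -16 (j(B) = -12 - 4 = -16)
W = 90 (W = -5*(-16 - 2) = -5*(-18) = 90)
g(U) = 90 + U**2 (g(U) = U*U + 90 = U**2 + 90 = 90 + U**2)
32*g(11) - 24 = 32*(90 + 11**2) - 24 = 32*(90 + 121) - 24 = 32*211 - 24 = 6752 - 24 = 6728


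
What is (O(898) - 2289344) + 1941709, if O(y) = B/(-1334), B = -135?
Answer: -463744955/1334 ≈ -3.4764e+5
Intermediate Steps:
O(y) = 135/1334 (O(y) = -135/(-1334) = -135*(-1/1334) = 135/1334)
(O(898) - 2289344) + 1941709 = (135/1334 - 2289344) + 1941709 = -3053984761/1334 + 1941709 = -463744955/1334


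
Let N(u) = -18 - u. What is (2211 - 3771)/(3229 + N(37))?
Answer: -260/529 ≈ -0.49149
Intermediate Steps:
(2211 - 3771)/(3229 + N(37)) = (2211 - 3771)/(3229 + (-18 - 1*37)) = -1560/(3229 + (-18 - 37)) = -1560/(3229 - 55) = -1560/3174 = -1560*1/3174 = -260/529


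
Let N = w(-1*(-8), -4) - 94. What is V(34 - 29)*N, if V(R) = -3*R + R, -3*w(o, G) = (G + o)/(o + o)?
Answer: 5645/6 ≈ 940.83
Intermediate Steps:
w(o, G) = -(G + o)/(6*o) (w(o, G) = -(G + o)/(3*(o + o)) = -(G + o)/(3*(2*o)) = -(G + o)*1/(2*o)/3 = -(G + o)/(6*o))
N = -1129/12 (N = (-1*(-4) - (-1)*(-8))/(6*((-1*(-8)))) - 94 = (1/6)*(4 - 1*8)/8 - 94 = (1/6)*(1/8)*(4 - 8) - 94 = (1/6)*(1/8)*(-4) - 94 = -1/12 - 94 = -1129/12 ≈ -94.083)
V(R) = -2*R
V(34 - 29)*N = -2*(34 - 29)*(-1129/12) = -2*5*(-1129/12) = -10*(-1129/12) = 5645/6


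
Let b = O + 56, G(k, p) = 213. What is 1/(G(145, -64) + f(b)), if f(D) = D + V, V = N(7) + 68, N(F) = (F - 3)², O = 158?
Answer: 1/511 ≈ 0.0019569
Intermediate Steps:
N(F) = (-3 + F)²
V = 84 (V = (-3 + 7)² + 68 = 4² + 68 = 16 + 68 = 84)
b = 214 (b = 158 + 56 = 214)
f(D) = 84 + D (f(D) = D + 84 = 84 + D)
1/(G(145, -64) + f(b)) = 1/(213 + (84 + 214)) = 1/(213 + 298) = 1/511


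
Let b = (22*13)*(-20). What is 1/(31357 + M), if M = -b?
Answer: 1/37077 ≈ 2.6971e-5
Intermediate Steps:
b = -5720 (b = 286*(-20) = -5720)
M = 5720 (M = -1*(-5720) = 5720)
1/(31357 + M) = 1/(31357 + 5720) = 1/37077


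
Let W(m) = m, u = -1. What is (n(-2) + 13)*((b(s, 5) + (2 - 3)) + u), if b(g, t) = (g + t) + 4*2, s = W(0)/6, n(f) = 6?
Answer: 209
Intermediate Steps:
s = 0 (s = 0/6 = 0*(1/6) = 0)
b(g, t) = 8 + g + t (b(g, t) = (g + t) + 8 = 8 + g + t)
(n(-2) + 13)*((b(s, 5) + (2 - 3)) + u) = (6 + 13)*(((8 + 0 + 5) + (2 - 3)) - 1) = 19*((13 - 1) - 1) = 19*(12 - 1) = 19*11 = 209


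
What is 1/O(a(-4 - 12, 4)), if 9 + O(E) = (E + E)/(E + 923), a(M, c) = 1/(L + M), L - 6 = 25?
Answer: -6923/62306 ≈ -0.11111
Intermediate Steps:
L = 31 (L = 6 + 25 = 31)
a(M, c) = 1/(31 + M)
O(E) = -9 + 2*E/(923 + E) (O(E) = -9 + (E + E)/(E + 923) = -9 + (2*E)/(923 + E) = -9 + 2*E/(923 + E))
1/O(a(-4 - 12, 4)) = 1/((-8307 - 7/(31 + (-4 - 12)))/(923 + 1/(31 + (-4 - 12)))) = 1/((-8307 - 7/(31 - 16))/(923 + 1/(31 - 16))) = 1/((-8307 - 7/15)/(923 + 1/15)) = 1/((-8307 - 7*1/15)/(923 + 1/15)) = 1/((-8307 - 7/15)/(13846/15)) = 1/((15/13846)*(-124612/15)) = 1/(-62306/6923) = -6923/62306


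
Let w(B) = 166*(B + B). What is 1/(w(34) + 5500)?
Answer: 1/16788 ≈ 5.9566e-5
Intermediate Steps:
w(B) = 332*B (w(B) = 166*(2*B) = 332*B)
1/(w(34) + 5500) = 1/(332*34 + 5500) = 1/(11288 + 5500) = 1/16788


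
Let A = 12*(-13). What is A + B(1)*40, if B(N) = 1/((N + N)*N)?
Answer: -136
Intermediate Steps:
A = -156
B(N) = 1/(2*N²) (B(N) = 1/(((2*N))*N) = (1/(2*N))/N = 1/(2*N²))
A + B(1)*40 = -156 + ((½)/1²)*40 = -156 + ((½)*1)*40 = -156 + (½)*40 = -156 + 20 = -136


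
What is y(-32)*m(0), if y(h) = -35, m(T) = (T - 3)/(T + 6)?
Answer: 35/2 ≈ 17.500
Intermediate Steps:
m(T) = (-3 + T)/(6 + T)
y(-32)*m(0) = -35*(-3 + 0)/(6 + 0) = -35*(-3)/6 = -35*(-½) = 35/2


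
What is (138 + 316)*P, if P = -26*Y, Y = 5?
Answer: -59020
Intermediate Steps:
P = -130 (P = -26*5 = -130)
(138 + 316)*P = (138 + 316)*(-130) = 454*(-130) = -59020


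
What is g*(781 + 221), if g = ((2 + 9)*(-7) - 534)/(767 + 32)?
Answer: -13026/17 ≈ -766.24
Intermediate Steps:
g = -13/17 (g = (11*(-7) - 534)/799 = (-77 - 534)*(1/799) = -611*1/799 = -13/17 ≈ -0.76471)
g*(781 + 221) = -13*(781 + 221)/17 = -13/17*1002 = -13026/17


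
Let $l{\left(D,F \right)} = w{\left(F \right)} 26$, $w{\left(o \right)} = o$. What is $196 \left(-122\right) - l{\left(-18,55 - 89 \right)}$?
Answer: $-23028$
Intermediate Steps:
$l{\left(D,F \right)} = 26 F$ ($l{\left(D,F \right)} = F 26 = 26 F$)
$196 \left(-122\right) - l{\left(-18,55 - 89 \right)} = 196 \left(-122\right) - 26 \left(55 - 89\right) = -23912 - 26 \left(55 - 89\right) = -23912 - 26 \left(-34\right) = -23912 - -884 = -23912 + 884 = -23028$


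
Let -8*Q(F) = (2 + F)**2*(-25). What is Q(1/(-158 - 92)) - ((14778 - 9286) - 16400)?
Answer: 218409001/20000 ≈ 10920.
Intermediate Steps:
Q(F) = 25*(2 + F)**2/8 (Q(F) = -(2 + F)**2*(-25)/8 = -(-25)*(2 + F)**2/8 = 25*(2 + F)**2/8)
Q(1/(-158 - 92)) - ((14778 - 9286) - 16400) = 25*(2 + 1/(-158 - 92))**2/8 - ((14778 - 9286) - 16400) = 25*(2 + 1/(-250))**2/8 - (5492 - 16400) = 25*(2 - 1/250)**2/8 - 1*(-10908) = 25*(499/250)**2/8 + 10908 = (25/8)*(249001/62500) + 10908 = 249001/20000 + 10908 = 218409001/20000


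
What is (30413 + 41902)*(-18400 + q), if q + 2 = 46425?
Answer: 2026483245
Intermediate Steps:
q = 46423 (q = -2 + 46425 = 46423)
(30413 + 41902)*(-18400 + q) = (30413 + 41902)*(-18400 + 46423) = 72315*28023 = 2026483245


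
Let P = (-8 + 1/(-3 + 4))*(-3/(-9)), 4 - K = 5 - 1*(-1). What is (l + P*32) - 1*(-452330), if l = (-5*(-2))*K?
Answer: 1356706/3 ≈ 4.5224e+5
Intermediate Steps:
K = -2 (K = 4 - (5 - 1*(-1)) = 4 - (5 + 1) = 4 - 1*6 = 4 - 6 = -2)
l = -20 (l = -5*(-2)*(-2) = 10*(-2) = -20)
P = -7/3 (P = (-8 + 1/1)*(-3*(-1/9)) = (-8 + 1)*(1/3) = -7*1/3 = -7/3 ≈ -2.3333)
(l + P*32) - 1*(-452330) = (-20 - 7/3*32) - 1*(-452330) = (-20 - 224/3) + 452330 = -284/3 + 452330 = 1356706/3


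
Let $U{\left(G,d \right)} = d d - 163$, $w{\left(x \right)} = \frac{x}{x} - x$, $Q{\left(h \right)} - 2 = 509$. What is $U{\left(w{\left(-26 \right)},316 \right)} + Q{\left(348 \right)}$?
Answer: $100204$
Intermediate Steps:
$Q{\left(h \right)} = 511$ ($Q{\left(h \right)} = 2 + 509 = 511$)
$w{\left(x \right)} = 1 - x$
$U{\left(G,d \right)} = -163 + d^{2}$ ($U{\left(G,d \right)} = d^{2} - 163 = -163 + d^{2}$)
$U{\left(w{\left(-26 \right)},316 \right)} + Q{\left(348 \right)} = \left(-163 + 316^{2}\right) + 511 = \left(-163 + 99856\right) + 511 = 99693 + 511 = 100204$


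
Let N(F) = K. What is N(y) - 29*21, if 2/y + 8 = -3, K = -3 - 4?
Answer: -616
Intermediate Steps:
K = -7
y = -2/11 (y = 2/(-8 - 3) = 2/(-11) = 2*(-1/11) = -2/11 ≈ -0.18182)
N(F) = -7
N(y) - 29*21 = -7 - 29*21 = -7 - 609 = -616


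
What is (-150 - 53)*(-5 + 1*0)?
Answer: 1015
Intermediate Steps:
(-150 - 53)*(-5 + 1*0) = -203*(-5 + 0) = -203*(-5) = 1015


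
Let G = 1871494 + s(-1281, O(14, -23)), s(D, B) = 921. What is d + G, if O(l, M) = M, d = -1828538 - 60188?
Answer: -16311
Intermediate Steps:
d = -1888726
G = 1872415 (G = 1871494 + 921 = 1872415)
d + G = -1888726 + 1872415 = -16311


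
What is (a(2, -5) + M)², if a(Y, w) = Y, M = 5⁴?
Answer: 393129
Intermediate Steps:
M = 625
(a(2, -5) + M)² = (2 + 625)² = 627² = 393129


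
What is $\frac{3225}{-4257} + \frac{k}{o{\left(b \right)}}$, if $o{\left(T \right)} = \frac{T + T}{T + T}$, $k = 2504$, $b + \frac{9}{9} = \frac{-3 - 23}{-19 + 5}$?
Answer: $\frac{82607}{33} \approx 2503.2$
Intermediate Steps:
$b = \frac{6}{7}$ ($b = -1 + \frac{-3 - 23}{-19 + 5} = -1 - \frac{26}{-14} = -1 - - \frac{13}{7} = -1 + \frac{13}{7} = \frac{6}{7} \approx 0.85714$)
$o{\left(T \right)} = 1$ ($o{\left(T \right)} = \frac{2 T}{2 T} = 2 T \frac{1}{2 T} = 1$)
$\frac{3225}{-4257} + \frac{k}{o{\left(b \right)}} = \frac{3225}{-4257} + \frac{2504}{1} = 3225 \left(- \frac{1}{4257}\right) + 2504 \cdot 1 = - \frac{25}{33} + 2504 = \frac{82607}{33}$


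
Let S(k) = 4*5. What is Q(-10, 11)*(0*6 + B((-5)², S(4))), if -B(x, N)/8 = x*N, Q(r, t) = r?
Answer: 40000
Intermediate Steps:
S(k) = 20
B(x, N) = -8*N*x (B(x, N) = -8*x*N = -8*N*x)
Q(-10, 11)*(0*6 + B((-5)², S(4))) = -10*(0*6 - 8*20*(-5)²) = -10*(0 - 8*20*25) = -10*(0 - 4000) = -10*(-4000) = 40000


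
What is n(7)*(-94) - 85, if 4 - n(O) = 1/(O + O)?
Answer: -3180/7 ≈ -454.29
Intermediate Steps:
n(O) = 4 - 1/(2*O) (n(O) = 4 - 1/(O + O) = 4 - 1/(2*O))
n(7)*(-94) - 85 = (4 - ½/7)*(-94) - 85 = (4 - ½*⅐)*(-94) - 85 = (4 - 1/14)*(-94) - 85 = (55/14)*(-94) - 85 = -2585/7 - 85 = -3180/7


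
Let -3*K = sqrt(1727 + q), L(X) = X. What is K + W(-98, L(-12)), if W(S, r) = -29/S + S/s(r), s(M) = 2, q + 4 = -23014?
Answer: -4773/98 - I*sqrt(21291)/3 ≈ -48.704 - 48.638*I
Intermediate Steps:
q = -23018 (q = -4 - 23014 = -23018)
W(S, r) = S/2 - 29/S (W(S, r) = -29/S + S/2 = S/2 - 29/S)
K = -I*sqrt(21291)/3 (K = -sqrt(1727 - 23018)/3 = -I*sqrt(21291)/3 ≈ -48.638*I)
K + W(-98, L(-12)) = -I*sqrt(21291)/3 + ((1/2)*(-98) - 29/(-98)) = -I*sqrt(21291)/3 + (-49 - 29*(-1/98)) = -I*sqrt(21291)/3 + (-49 + 29/98) = -I*sqrt(21291)/3 - 4773/98 = -4773/98 - I*sqrt(21291)/3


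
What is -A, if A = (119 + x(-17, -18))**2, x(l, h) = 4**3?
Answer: -33489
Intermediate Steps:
x(l, h) = 64
A = 33489 (A = (119 + 64)**2 = 183**2 = 33489)
-A = -1*33489 = -33489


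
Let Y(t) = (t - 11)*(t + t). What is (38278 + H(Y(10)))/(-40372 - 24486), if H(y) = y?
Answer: -19129/32429 ≈ -0.58987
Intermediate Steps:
Y(t) = 2*t*(-11 + t) (Y(t) = (-11 + t)*(2*t) = 2*t*(-11 + t))
(38278 + H(Y(10)))/(-40372 - 24486) = (38278 + 2*10*(-11 + 10))/(-40372 - 24486) = (38278 + 2*10*(-1))/(-64858) = (38278 - 20)*(-1/64858) = 38258*(-1/64858) = -19129/32429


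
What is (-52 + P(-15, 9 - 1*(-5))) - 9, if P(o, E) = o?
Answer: -76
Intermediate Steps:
(-52 + P(-15, 9 - 1*(-5))) - 9 = (-52 - 15) - 9 = -67 - 9 = -76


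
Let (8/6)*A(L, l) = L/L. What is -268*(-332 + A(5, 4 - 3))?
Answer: 88775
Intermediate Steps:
A(L, l) = ¾ (A(L, l) = 3*(L/L)/4 = (¾)*1 = ¾)
-268*(-332 + A(5, 4 - 3)) = -268*(-332 + ¾) = -268*(-1325/4) = 88775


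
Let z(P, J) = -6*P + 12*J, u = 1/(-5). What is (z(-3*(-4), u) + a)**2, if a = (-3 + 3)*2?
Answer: 138384/25 ≈ 5535.4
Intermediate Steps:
a = 0 (a = 0*2 = 0)
u = -1/5 ≈ -0.20000
(z(-3*(-4), u) + a)**2 = ((-(-18)*(-4) + 12*(-1/5)) + 0)**2 = ((-6*12 - 12/5) + 0)**2 = ((-72 - 12/5) + 0)**2 = (-372/5 + 0)**2 = (-372/5)**2 = 138384/25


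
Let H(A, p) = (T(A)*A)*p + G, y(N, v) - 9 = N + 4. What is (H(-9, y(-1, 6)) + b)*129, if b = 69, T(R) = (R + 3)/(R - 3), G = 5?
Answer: 2580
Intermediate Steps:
y(N, v) = 13 + N (y(N, v) = 9 + (N + 4) = 9 + (4 + N) = 13 + N)
T(R) = (3 + R)/(-3 + R)
H(A, p) = 5 + A*p*(3 + A)/(-3 + A) (H(A, p) = (((3 + A)/(-3 + A))*A)*p + 5 = (A*(3 + A)/(-3 + A))*p + 5 = A*p*(3 + A)/(-3 + A) + 5 = 5 + A*p*(3 + A)/(-3 + A))
(H(-9, y(-1, 6)) + b)*129 = ((-15 + 5*(-9) - 9*(13 - 1)*(3 - 9))/(-3 - 9) + 69)*129 = ((-15 - 45 - 9*12*(-6))/(-12) + 69)*129 = (-(-15 - 45 + 648)/12 + 69)*129 = (-1/12*588 + 69)*129 = (-49 + 69)*129 = 20*129 = 2580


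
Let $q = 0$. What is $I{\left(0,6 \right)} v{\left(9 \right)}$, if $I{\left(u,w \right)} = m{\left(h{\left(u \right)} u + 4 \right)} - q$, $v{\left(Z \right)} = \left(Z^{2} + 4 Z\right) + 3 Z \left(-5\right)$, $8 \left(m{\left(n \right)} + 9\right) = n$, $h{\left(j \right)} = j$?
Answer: $153$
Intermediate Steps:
$m{\left(n \right)} = -9 + \frac{n}{8}$
$v{\left(Z \right)} = Z^{2} - 11 Z$ ($v{\left(Z \right)} = \left(Z^{2} + 4 Z\right) - 15 Z = Z^{2} - 11 Z$)
$I{\left(u,w \right)} = - \frac{17}{2} + \frac{u^{2}}{8}$ ($I{\left(u,w \right)} = \left(-9 + \frac{u u + 4}{8}\right) - 0 = \left(-9 + \frac{u^{2} + 4}{8}\right) + 0 = \left(-9 + \frac{4 + u^{2}}{8}\right) + 0 = \left(-9 + \left(\frac{1}{2} + \frac{u^{2}}{8}\right)\right) + 0 = \left(- \frac{17}{2} + \frac{u^{2}}{8}\right) + 0 = - \frac{17}{2} + \frac{u^{2}}{8}$)
$I{\left(0,6 \right)} v{\left(9 \right)} = \left(- \frac{17}{2} + \frac{0^{2}}{8}\right) 9 \left(-11 + 9\right) = \left(- \frac{17}{2} + \frac{1}{8} \cdot 0\right) 9 \left(-2\right) = \left(- \frac{17}{2} + 0\right) \left(-18\right) = \left(- \frac{17}{2}\right) \left(-18\right) = 153$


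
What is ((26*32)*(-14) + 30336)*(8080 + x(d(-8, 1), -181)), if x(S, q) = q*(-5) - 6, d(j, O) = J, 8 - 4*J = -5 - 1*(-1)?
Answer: 167799552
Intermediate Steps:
J = 3 (J = 2 - (-5 - 1*(-1))/4 = 2 - (-5 + 1)/4 = 2 - ¼*(-4) = 2 + 1 = 3)
d(j, O) = 3
x(S, q) = -6 - 5*q (x(S, q) = -5*q - 6 = -6 - 5*q)
((26*32)*(-14) + 30336)*(8080 + x(d(-8, 1), -181)) = ((26*32)*(-14) + 30336)*(8080 + (-6 - 5*(-181))) = (832*(-14) + 30336)*(8080 + (-6 + 905)) = (-11648 + 30336)*(8080 + 899) = 18688*8979 = 167799552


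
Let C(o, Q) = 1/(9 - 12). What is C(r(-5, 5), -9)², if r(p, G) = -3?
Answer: ⅑ ≈ 0.11111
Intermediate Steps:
C(o, Q) = -⅓ (C(o, Q) = 1/(-3) = -⅓)
C(r(-5, 5), -9)² = (-⅓)² = ⅑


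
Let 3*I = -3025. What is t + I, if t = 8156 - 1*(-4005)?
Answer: 33458/3 ≈ 11153.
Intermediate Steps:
I = -3025/3 (I = (⅓)*(-3025) = -3025/3 ≈ -1008.3)
t = 12161 (t = 8156 + 4005 = 12161)
t + I = 12161 - 3025/3 = 33458/3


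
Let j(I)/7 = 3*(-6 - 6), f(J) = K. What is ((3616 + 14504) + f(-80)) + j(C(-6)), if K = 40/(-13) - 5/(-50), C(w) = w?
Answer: 2322453/130 ≈ 17865.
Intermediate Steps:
K = -387/130 (K = 40*(-1/13) - 5*(-1/50) = -40/13 + ⅒ = -387/130 ≈ -2.9769)
f(J) = -387/130
j(I) = -252 (j(I) = 7*(3*(-6 - 6)) = 7*(3*(-12)) = 7*(-36) = -252)
((3616 + 14504) + f(-80)) + j(C(-6)) = ((3616 + 14504) - 387/130) - 252 = (18120 - 387/130) - 252 = 2355213/130 - 252 = 2322453/130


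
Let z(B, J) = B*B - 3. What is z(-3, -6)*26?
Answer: 156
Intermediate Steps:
z(B, J) = -3 + B² (z(B, J) = B² - 3 = -3 + B²)
z(-3, -6)*26 = (-3 + (-3)²)*26 = (-3 + 9)*26 = 6*26 = 156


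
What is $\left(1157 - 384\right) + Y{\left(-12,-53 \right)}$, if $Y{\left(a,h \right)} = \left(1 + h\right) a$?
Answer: $1397$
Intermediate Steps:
$Y{\left(a,h \right)} = a \left(1 + h\right)$
$\left(1157 - 384\right) + Y{\left(-12,-53 \right)} = \left(1157 - 384\right) - 12 \left(1 - 53\right) = \left(1157 - 384\right) - -624 = 773 + 624 = 1397$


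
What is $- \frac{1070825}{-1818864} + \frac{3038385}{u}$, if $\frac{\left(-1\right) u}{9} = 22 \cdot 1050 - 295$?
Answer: $- \frac{117925058167}{8295838704} \approx -14.215$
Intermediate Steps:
$u = -205245$ ($u = - 9 \left(22 \cdot 1050 - 295\right) = - 9 \left(23100 - 295\right) = \left(-9\right) 22805 = -205245$)
$- \frac{1070825}{-1818864} + \frac{3038385}{u} = - \frac{1070825}{-1818864} + \frac{3038385}{-205245} = \left(-1070825\right) \left(- \frac{1}{1818864}\right) + 3038385 \left(- \frac{1}{205245}\right) = \frac{1070825}{1818864} - \frac{202559}{13683} = - \frac{117925058167}{8295838704}$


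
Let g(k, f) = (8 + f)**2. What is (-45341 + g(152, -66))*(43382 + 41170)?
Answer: -3549239304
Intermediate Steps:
(-45341 + g(152, -66))*(43382 + 41170) = (-45341 + (8 - 66)**2)*(43382 + 41170) = (-45341 + (-58)**2)*84552 = (-45341 + 3364)*84552 = -41977*84552 = -3549239304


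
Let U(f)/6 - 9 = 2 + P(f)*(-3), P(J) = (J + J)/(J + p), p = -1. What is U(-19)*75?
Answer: 2385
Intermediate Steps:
P(J) = 2*J/(-1 + J) (P(J) = (J + J)/(J - 1) = (2*J)/(-1 + J) = 2*J/(-1 + J))
U(f) = 66 - 36*f/(-1 + f) (U(f) = 54 + 6*(2 + (2*f/(-1 + f))*(-3)) = 54 + 6*(2 - 6*f/(-1 + f)) = 54 + (12 - 36*f/(-1 + f)) = 66 - 36*f/(-1 + f))
U(-19)*75 = (6*(-11 + 5*(-19))/(-1 - 19))*75 = (6*(-11 - 95)/(-20))*75 = (6*(-1/20)*(-106))*75 = (159/5)*75 = 2385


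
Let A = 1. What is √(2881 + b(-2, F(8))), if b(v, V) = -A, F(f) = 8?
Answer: 24*√5 ≈ 53.666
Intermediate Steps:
b(v, V) = -1 (b(v, V) = -1*1 = -1)
√(2881 + b(-2, F(8))) = √(2881 - 1) = √2880 = 24*√5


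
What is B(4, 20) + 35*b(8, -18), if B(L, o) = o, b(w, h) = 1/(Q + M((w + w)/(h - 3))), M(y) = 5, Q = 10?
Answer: 67/3 ≈ 22.333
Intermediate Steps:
b(w, h) = 1/15 (b(w, h) = 1/(10 + 5) = 1/15)
B(4, 20) + 35*b(8, -18) = 20 + 35*(1/15) = 20 + 7/3 = 67/3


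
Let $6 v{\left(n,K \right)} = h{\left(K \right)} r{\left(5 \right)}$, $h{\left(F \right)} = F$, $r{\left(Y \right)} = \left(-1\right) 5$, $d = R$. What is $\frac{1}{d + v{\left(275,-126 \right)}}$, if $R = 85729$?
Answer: $\frac{1}{85834} \approx 1.165 \cdot 10^{-5}$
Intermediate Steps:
$d = 85729$
$r{\left(Y \right)} = -5$
$v{\left(n,K \right)} = - \frac{5 K}{6}$ ($v{\left(n,K \right)} = \frac{K \left(-5\right)}{6} = \frac{\left(-5\right) K}{6} = - \frac{5 K}{6}$)
$\frac{1}{d + v{\left(275,-126 \right)}} = \frac{1}{85729 - -105} = \frac{1}{85729 + 105} = \frac{1}{85834}$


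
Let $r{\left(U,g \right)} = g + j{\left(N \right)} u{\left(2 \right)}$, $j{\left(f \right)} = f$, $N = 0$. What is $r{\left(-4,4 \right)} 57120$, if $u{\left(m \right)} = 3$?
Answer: $228480$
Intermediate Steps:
$r{\left(U,g \right)} = g$ ($r{\left(U,g \right)} = g + 0 \cdot 3 = g + 0 = g$)
$r{\left(-4,4 \right)} 57120 = 4 \cdot 57120 = 228480$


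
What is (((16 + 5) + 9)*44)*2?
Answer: 2640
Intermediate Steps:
(((16 + 5) + 9)*44)*2 = ((21 + 9)*44)*2 = (30*44)*2 = 1320*2 = 2640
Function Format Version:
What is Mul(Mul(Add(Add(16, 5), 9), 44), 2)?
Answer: 2640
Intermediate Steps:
Mul(Mul(Add(Add(16, 5), 9), 44), 2) = Mul(Mul(Add(21, 9), 44), 2) = Mul(Mul(30, 44), 2) = Mul(1320, 2) = 2640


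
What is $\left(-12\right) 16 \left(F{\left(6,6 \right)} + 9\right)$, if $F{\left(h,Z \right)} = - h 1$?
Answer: $-576$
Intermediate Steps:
$F{\left(h,Z \right)} = - h$
$\left(-12\right) 16 \left(F{\left(6,6 \right)} + 9\right) = \left(-12\right) 16 \left(\left(-1\right) 6 + 9\right) = - 192 \left(-6 + 9\right) = \left(-192\right) 3 = -576$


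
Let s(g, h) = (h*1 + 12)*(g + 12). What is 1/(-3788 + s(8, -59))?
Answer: -1/4728 ≈ -0.00021151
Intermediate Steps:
s(g, h) = (12 + g)*(12 + h) (s(g, h) = (h + 12)*(12 + g) = (12 + h)*(12 + g) = (12 + g)*(12 + h))
1/(-3788 + s(8, -59)) = 1/(-3788 + (144 + 12*8 + 12*(-59) + 8*(-59))) = 1/(-3788 + (144 + 96 - 708 - 472)) = 1/(-3788 - 940) = 1/(-4728) = -1/4728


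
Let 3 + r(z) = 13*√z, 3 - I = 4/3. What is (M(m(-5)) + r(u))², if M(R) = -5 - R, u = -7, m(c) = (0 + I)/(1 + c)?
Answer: -162071/144 - 1183*I*√7/6 ≈ -1125.5 - 521.65*I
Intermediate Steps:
I = 5/3 (I = 3 - 4/3 = 5/3 ≈ 1.6667)
m(c) = 5/(3*(1 + c)) (m(c) = (0 + 5/3)/(1 + c) = 5/(3*(1 + c)))
r(z) = -3 + 13*√z
(M(m(-5)) + r(u))² = ((-5 - 5/(3*(1 - 5))) + (-3 + 13*√(-7)))² = ((-5 - 5/(3*(-4))) + (-3 + 13*(I*√7)))² = ((-5 - 5*(-1)/(3*4)) + (-3 + 13*I*√7))² = ((-5 - 1*(-5/12)) + (-3 + 13*I*√7))² = ((-5 + 5/12) + (-3 + 13*I*√7))² = (-55/12 + (-3 + 13*I*√7))² = (-91/12 + 13*I*√7)²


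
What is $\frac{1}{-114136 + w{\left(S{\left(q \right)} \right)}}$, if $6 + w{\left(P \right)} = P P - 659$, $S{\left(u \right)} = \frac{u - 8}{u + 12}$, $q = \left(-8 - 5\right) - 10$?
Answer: $- \frac{121}{13889960} \approx -8.7113 \cdot 10^{-6}$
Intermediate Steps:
$q = -23$ ($q = -13 - 10 = -23$)
$S{\left(u \right)} = \frac{-8 + u}{12 + u}$
$w{\left(P \right)} = -665 + P^{2}$ ($w{\left(P \right)} = -6 + \left(P P - 659\right) = -6 + \left(P^{2} - 659\right) = -6 + \left(-659 + P^{2}\right) = -665 + P^{2}$)
$\frac{1}{-114136 + w{\left(S{\left(q \right)} \right)}} = \frac{1}{-114136 - \left(665 - \left(\frac{-8 - 23}{12 - 23}\right)^{2}\right)} = \frac{1}{-114136 - \left(665 - \left(\frac{1}{-11} \left(-31\right)\right)^{2}\right)} = \frac{1}{-114136 - \left(665 - \left(\left(- \frac{1}{11}\right) \left(-31\right)\right)^{2}\right)} = \frac{1}{-114136 - \left(665 - \left(\frac{31}{11}\right)^{2}\right)} = \frac{1}{-114136 + \left(-665 + \frac{961}{121}\right)} = \frac{1}{-114136 - \frac{79504}{121}} = \frac{1}{- \frac{13889960}{121}} = - \frac{121}{13889960}$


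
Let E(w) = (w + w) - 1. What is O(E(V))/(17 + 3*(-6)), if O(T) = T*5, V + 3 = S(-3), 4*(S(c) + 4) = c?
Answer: 165/2 ≈ 82.500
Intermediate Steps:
S(c) = -4 + c/4
V = -31/4 (V = -3 + (-4 + (1/4)*(-3)) = -3 + (-4 - 3/4) = -3 - 19/4 = -31/4 ≈ -7.7500)
E(w) = -1 + 2*w (E(w) = 2*w - 1 = -1 + 2*w)
O(T) = 5*T
O(E(V))/(17 + 3*(-6)) = (5*(-1 + 2*(-31/4)))/(17 + 3*(-6)) = (5*(-1 - 31/2))/(17 - 18) = (5*(-33/2))/(-1) = -165/2*(-1) = 165/2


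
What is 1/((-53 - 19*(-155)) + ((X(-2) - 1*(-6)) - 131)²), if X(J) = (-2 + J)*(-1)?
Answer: 1/17533 ≈ 5.7035e-5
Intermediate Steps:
X(J) = 2 - J
1/((-53 - 19*(-155)) + ((X(-2) - 1*(-6)) - 131)²) = 1/((-53 - 19*(-155)) + (((2 - 1*(-2)) - 1*(-6)) - 131)²) = 1/((-53 + 2945) + (((2 + 2) + 6) - 131)²) = 1/(2892 + ((4 + 6) - 131)²) = 1/(2892 + (10 - 131)²) = 1/(2892 + (-121)²) = 1/(2892 + 14641) = 1/17533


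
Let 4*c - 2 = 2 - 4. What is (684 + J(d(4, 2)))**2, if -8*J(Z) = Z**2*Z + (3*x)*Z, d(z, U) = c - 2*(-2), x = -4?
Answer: 465124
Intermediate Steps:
c = 0 (c = 1/2 + (2 - 4)/4 = 1/2 + (1/4)*(-2) = 1/2 - 1/2 = 0)
d(z, U) = 4 (d(z, U) = 0 - 2*(-2) = 0 + 4 = 4)
J(Z) = -Z**3/8 + 3*Z/2 (J(Z) = -(Z**2*Z + (3*(-4))*Z)/8 = -(Z**3 - 12*Z)/8 = -Z**3/8 + 3*Z/2)
(684 + J(d(4, 2)))**2 = (684 + (1/8)*4*(12 - 1*4**2))**2 = (684 + (1/8)*4*(12 - 1*16))**2 = (684 + (1/8)*4*(12 - 16))**2 = (684 + (1/8)*4*(-4))**2 = (684 - 2)**2 = 682**2 = 465124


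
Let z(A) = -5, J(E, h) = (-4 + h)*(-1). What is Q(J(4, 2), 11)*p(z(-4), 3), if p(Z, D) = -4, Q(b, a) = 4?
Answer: -16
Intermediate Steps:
J(E, h) = 4 - h
Q(J(4, 2), 11)*p(z(-4), 3) = 4*(-4) = -16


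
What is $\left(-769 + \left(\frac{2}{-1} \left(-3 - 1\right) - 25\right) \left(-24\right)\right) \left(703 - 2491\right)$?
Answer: $645468$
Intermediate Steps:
$\left(-769 + \left(\frac{2}{-1} \left(-3 - 1\right) - 25\right) \left(-24\right)\right) \left(703 - 2491\right) = \left(-769 + \left(2 \left(-1\right) \left(-4\right) - 25\right) \left(-24\right)\right) \left(-1788\right) = \left(-769 + \left(\left(-2\right) \left(-4\right) - 25\right) \left(-24\right)\right) \left(-1788\right) = \left(-769 + \left(8 - 25\right) \left(-24\right)\right) \left(-1788\right) = \left(-769 - -408\right) \left(-1788\right) = \left(-769 + 408\right) \left(-1788\right) = \left(-361\right) \left(-1788\right) = 645468$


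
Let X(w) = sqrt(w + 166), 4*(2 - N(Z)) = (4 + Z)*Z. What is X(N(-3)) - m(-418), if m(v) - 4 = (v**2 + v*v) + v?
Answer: -349034 + 15*sqrt(3)/2 ≈ -3.4902e+5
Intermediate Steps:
m(v) = 4 + v + 2*v**2 (m(v) = 4 + ((v**2 + v*v) + v) = 4 + ((v**2 + v**2) + v) = 4 + (2*v**2 + v) = 4 + (v + 2*v**2) = 4 + v + 2*v**2)
N(Z) = 2 - Z*(4 + Z)/4 (N(Z) = 2 - (4 + Z)*Z/4 = 2 - Z*(4 + Z)/4)
X(w) = sqrt(166 + w)
X(N(-3)) - m(-418) = sqrt(166 + (2 - 1*(-3) - 1/4*(-3)**2)) - (4 - 418 + 2*(-418)**2) = sqrt(166 + (2 + 3 - 1/4*9)) - (4 - 418 + 2*174724) = sqrt(166 + (2 + 3 - 9/4)) - (4 - 418 + 349448) = sqrt(166 + 11/4) - 1*349034 = sqrt(675/4) - 349034 = 15*sqrt(3)/2 - 349034 = -349034 + 15*sqrt(3)/2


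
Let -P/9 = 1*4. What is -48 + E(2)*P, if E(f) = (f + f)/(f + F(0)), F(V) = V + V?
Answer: -120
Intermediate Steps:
P = -36 (P = -9*4 = -36)
F(V) = 2*V
E(f) = 2 (E(f) = (f + f)/(f + 2*0) = (2*f)/(f + 0) = (2*f)/f = 2)
-48 + E(2)*P = -48 + 2*(-36) = -48 - 72 = -120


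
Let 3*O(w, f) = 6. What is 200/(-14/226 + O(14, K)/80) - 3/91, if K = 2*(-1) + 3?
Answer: -82264501/15197 ≈ -5413.2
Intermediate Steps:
K = 1 (K = -2 + 3 = 1)
O(w, f) = 2 (O(w, f) = (⅓)*6 = 2)
200/(-14/226 + O(14, K)/80) - 3/91 = 200/(-14/226 + 2/80) - 3/91 = 200/(-14*1/226 + 2*(1/80)) - 3*1/91 = 200/(-7/113 + 1/40) - 3/91 = 200/(-167/4520) - 3/91 = 200*(-4520/167) - 3/91 = -904000/167 - 3/91 = -82264501/15197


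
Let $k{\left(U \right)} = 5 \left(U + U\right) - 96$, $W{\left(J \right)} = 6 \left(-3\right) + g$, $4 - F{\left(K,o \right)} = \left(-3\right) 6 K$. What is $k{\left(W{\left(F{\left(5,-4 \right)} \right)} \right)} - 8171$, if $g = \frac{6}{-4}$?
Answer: $-8462$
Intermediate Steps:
$F{\left(K,o \right)} = 4 + 18 K$ ($F{\left(K,o \right)} = 4 - \left(-3\right) 6 K = 4 - - 18 K = 4 + 18 K$)
$g = - \frac{3}{2}$ ($g = 6 \left(- \frac{1}{4}\right) = - \frac{3}{2} \approx -1.5$)
$W{\left(J \right)} = - \frac{39}{2}$ ($W{\left(J \right)} = 6 \left(-3\right) - \frac{3}{2} = -18 - \frac{3}{2} = - \frac{39}{2}$)
$k{\left(U \right)} = -96 + 10 U$ ($k{\left(U \right)} = 5 \cdot 2 U - 96 = 10 U - 96 = -96 + 10 U$)
$k{\left(W{\left(F{\left(5,-4 \right)} \right)} \right)} - 8171 = \left(-96 + 10 \left(- \frac{39}{2}\right)\right) - 8171 = \left(-96 - 195\right) - 8171 = -291 - 8171 = -8462$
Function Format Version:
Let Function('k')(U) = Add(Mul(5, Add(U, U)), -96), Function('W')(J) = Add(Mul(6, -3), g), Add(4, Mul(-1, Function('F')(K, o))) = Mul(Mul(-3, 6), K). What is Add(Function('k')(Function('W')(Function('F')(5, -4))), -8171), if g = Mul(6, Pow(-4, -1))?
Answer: -8462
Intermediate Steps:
Function('F')(K, o) = Add(4, Mul(18, K)) (Function('F')(K, o) = Add(4, Mul(-1, Mul(Mul(-3, 6), K))) = Add(4, Mul(-1, Mul(-18, K))) = Add(4, Mul(18, K)))
g = Rational(-3, 2) (g = Mul(6, Rational(-1, 4)) = Rational(-3, 2) ≈ -1.5000)
Function('W')(J) = Rational(-39, 2) (Function('W')(J) = Add(Mul(6, -3), Rational(-3, 2)) = Add(-18, Rational(-3, 2)) = Rational(-39, 2))
Function('k')(U) = Add(-96, Mul(10, U)) (Function('k')(U) = Add(Mul(5, Mul(2, U)), -96) = Add(Mul(10, U), -96) = Add(-96, Mul(10, U)))
Add(Function('k')(Function('W')(Function('F')(5, -4))), -8171) = Add(Add(-96, Mul(10, Rational(-39, 2))), -8171) = Add(Add(-96, -195), -8171) = Add(-291, -8171) = -8462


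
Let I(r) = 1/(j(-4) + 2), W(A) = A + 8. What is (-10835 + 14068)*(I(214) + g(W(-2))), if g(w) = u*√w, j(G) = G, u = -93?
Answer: -3233/2 - 300669*√6 ≈ -7.3810e+5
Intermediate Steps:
W(A) = 8 + A
I(r) = -½ (I(r) = 1/(-4 + 2) = 1/(-2) = -½)
g(w) = -93*√w
(-10835 + 14068)*(I(214) + g(W(-2))) = (-10835 + 14068)*(-½ - 93*√(8 - 2)) = 3233*(-½ - 93*√6) = -3233/2 - 300669*√6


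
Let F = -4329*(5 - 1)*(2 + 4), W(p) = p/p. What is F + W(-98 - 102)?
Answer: -103895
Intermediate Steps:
W(p) = 1
F = -103896 (F = -17316*6 = -4329*24 = -103896)
F + W(-98 - 102) = -103896 + 1 = -103895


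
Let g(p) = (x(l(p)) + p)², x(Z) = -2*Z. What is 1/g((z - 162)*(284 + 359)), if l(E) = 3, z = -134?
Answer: 1/36227031556 ≈ 2.7604e-11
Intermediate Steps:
g(p) = (-6 + p)² (g(p) = (-2*3 + p)² = (-6 + p)²)
1/g((z - 162)*(284 + 359)) = 1/((-6 + (-134 - 162)*(284 + 359))²) = 1/((-6 - 296*643)²) = 1/((-6 - 190328)²) = 1/((-190334)²) = 1/36227031556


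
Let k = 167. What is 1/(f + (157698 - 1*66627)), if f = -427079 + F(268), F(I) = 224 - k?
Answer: -1/335951 ≈ -2.9766e-6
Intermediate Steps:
F(I) = 57 (F(I) = 224 - 1*167 = 224 - 167 = 57)
f = -427022 (f = -427079 + 57 = -427022)
1/(f + (157698 - 1*66627)) = 1/(-427022 + (157698 - 1*66627)) = 1/(-427022 + (157698 - 66627)) = 1/(-427022 + 91071) = 1/(-335951) = -1/335951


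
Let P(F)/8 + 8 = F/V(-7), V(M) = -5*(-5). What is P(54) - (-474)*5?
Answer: 58082/25 ≈ 2323.3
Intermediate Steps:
V(M) = 25
P(F) = -64 + 8*F/25 (P(F) = -64 + 8*(F/25) = -64 + 8*F/25)
P(54) - (-474)*5 = (-64 + (8/25)*54) - (-474)*5 = (-64 + 432/25) - 1*(-2370) = -1168/25 + 2370 = 58082/25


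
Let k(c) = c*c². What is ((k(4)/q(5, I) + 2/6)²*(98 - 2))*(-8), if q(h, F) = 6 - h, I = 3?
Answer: -9535744/3 ≈ -3.1786e+6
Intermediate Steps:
k(c) = c³
((k(4)/q(5, I) + 2/6)²*(98 - 2))*(-8) = ((4³/(6 - 1*5) + 2/6)²*(98 - 2))*(-8) = ((64/(6 - 5) + 2*(⅙))²*96)*(-8) = ((64/1 + ⅓)²*96)*(-8) = ((64*1 + ⅓)²*96)*(-8) = ((64 + ⅓)²*96)*(-8) = ((193/3)²*96)*(-8) = ((37249/9)*96)*(-8) = (1191968/3)*(-8) = -9535744/3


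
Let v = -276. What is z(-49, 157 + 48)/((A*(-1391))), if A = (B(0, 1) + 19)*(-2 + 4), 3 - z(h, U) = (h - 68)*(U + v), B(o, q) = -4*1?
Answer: 1384/6955 ≈ 0.19899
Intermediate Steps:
B(o, q) = -4
z(h, U) = 3 - (-276 + U)*(-68 + h) (z(h, U) = 3 - (h - 68)*(U - 276) = 3 - (-68 + h)*(-276 + U) = 3 - (-276 + U)*(-68 + h))
A = 30 (A = (-4 + 19)*(-2 + 4) = 15*2 = 30)
z(-49, 157 + 48)/((A*(-1391))) = (-18765 + 68*(157 + 48) + 276*(-49) - 1*(157 + 48)*(-49))/((30*(-1391))) = (-18765 + 68*205 - 13524 - 1*205*(-49))/(-41730) = (-18765 + 13940 - 13524 + 10045)*(-1/41730) = -8304*(-1/41730) = 1384/6955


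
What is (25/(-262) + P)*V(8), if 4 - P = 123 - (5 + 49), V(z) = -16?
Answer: 136440/131 ≈ 1041.5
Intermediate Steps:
P = -65 (P = 4 - (123 - (5 + 49)) = 4 - (123 - 1*54) = 4 - (123 - 54) = 4 - 1*69 = 4 - 69 = -65)
(25/(-262) + P)*V(8) = (25/(-262) - 65)*(-16) = (25*(-1/262) - 65)*(-16) = (-25/262 - 65)*(-16) = -17055/262*(-16) = 136440/131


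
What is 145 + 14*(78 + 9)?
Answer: 1363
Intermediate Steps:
145 + 14*(78 + 9) = 145 + 14*87 = 145 + 1218 = 1363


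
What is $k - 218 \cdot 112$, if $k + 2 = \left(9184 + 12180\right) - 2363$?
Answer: $-5417$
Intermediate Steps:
$k = 18999$ ($k = -2 + \left(\left(9184 + 12180\right) - 2363\right) = -2 + \left(21364 - 2363\right) = -2 + 19001 = 18999$)
$k - 218 \cdot 112 = 18999 - 218 \cdot 112 = 18999 - 24416 = -5417$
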